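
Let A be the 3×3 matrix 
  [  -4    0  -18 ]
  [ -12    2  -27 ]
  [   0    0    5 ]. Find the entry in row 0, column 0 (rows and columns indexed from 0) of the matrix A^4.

256

Characteristic polynomial: r^3 - 3r^2 - 18r + 40 = (r - 5)(r - 2)(r + 4), so the eigenvalues are -4, 2, 5.
r=-4: eigenvector (1, 2, 0).
r=2: eigenvector (0, 1, 0).
r=5: eigenvector (-2, -1, 1).
P = [[1, 0, -2], [2, 1, -1], [0, 0, 1]], D = diag(-4, 2, 5), P⁻¹ = [[1, 0, 2], [-2, 1, -3], [0, 0, 1]].
A⁴ = P·diag(256, 16, 625)·P⁻¹ = [[256, 0, -738], [480, 16, 351], [0, 0, 625]].
The requested entry is 256.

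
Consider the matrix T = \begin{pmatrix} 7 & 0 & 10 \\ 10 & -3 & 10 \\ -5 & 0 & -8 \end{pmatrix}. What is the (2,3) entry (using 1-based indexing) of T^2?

Characteristic polynomial: s^3 + 4s^2 - 3s - 18 = (s - 2)(s + 3)^2, so the eigenvalues are -3, -3, 2.
s=2: eigenvector (2, 2, -1).
s=-3: eigenvector (1, 1, -1).
s=-3: eigenvector (2, 1, -2).
P = [[2, 1, 2], [2, 1, 1], [-1, -1, -2]], D = diag(2, -3, -3), P⁻¹ = [[1, 0, 1], [-3, 2, -2], [1, -1, 0]].
T² = P·diag(4, 9, 9)·P⁻¹ = [[-1, 0, -10], [-10, 9, -10], [5, 0, 14]].
The requested entry is -10.

-10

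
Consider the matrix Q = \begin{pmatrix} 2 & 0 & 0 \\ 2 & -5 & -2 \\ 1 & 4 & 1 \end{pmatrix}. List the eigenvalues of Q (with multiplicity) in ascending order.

Characteristic polynomial: p(t) = t^3 + 2t^2 - 5t - 6 = (t - 2)(t + 1)(t + 3).
Roots (with multiplicity): -3, -1, 2.

-3, -1, 2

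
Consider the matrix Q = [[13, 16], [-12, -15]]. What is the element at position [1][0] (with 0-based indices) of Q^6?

Characteristic polynomial: μ^2 + 2μ - 3 = (μ - 1)(μ + 3), so the eigenvalues are -3, 1.
μ=1: eigenvector (4, -3).
μ=-3: eigenvector (-1, 1).
P = [[4, -1], [-3, 1]], D = diag(1, -3), P⁻¹ = [[1, 1], [3, 4]].
Q⁶ = P·diag(1, 729)·P⁻¹ = [[-2183, -2912], [2184, 2913]].
The requested entry is 2184.

2184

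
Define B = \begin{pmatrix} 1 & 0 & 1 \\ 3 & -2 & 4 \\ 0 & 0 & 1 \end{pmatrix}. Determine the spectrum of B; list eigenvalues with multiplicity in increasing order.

-2, 1, 1

Characteristic polynomial: p(r) = r^3 - 3r + 2 = (r - 1)^2(r + 2).
Roots (with multiplicity): -2, 1, 1.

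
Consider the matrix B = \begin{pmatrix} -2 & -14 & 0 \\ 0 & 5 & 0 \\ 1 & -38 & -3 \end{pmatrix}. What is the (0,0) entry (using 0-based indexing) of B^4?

16

Characteristic polynomial: t^3 - 19t - 30 = (t - 5)(t + 2)(t + 3), so the eigenvalues are -3, -2, 5.
t=-2: eigenvector (1, 0, 1).
t=5: eigenvector (-2, 1, -5).
t=-3: eigenvector (0, 0, 1).
P = [[1, -2, 0], [0, 1, 0], [1, -5, 1]], D = diag(-2, 5, -3), P⁻¹ = [[1, 2, 0], [0, 1, 0], [-1, 3, 1]].
B⁴ = P·diag(16, 625, 81)·P⁻¹ = [[16, -1218, 0], [0, 625, 0], [-65, -2850, 81]].
The requested entry is 16.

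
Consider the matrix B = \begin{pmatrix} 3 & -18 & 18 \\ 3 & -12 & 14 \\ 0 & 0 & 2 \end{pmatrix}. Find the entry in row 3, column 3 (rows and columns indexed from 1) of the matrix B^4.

Characteristic polynomial: μ^3 + 7μ^2 - 36 = (μ - 2)(μ + 3)(μ + 6), so the eigenvalues are -6, -3, 2.
μ=-3: eigenvector (3, 1, 0).
μ=-6: eigenvector (2, 1, 0).
μ=2: eigenvector (0, 1, 1).
P = [[3, 2, 0], [1, 1, 1], [0, 0, 1]], D = diag(-3, -6, 2), P⁻¹ = [[1, -2, 2], [-1, 3, -3], [0, 0, 1]].
B⁴ = P·diag(81, 1296, 16)·P⁻¹ = [[-2349, 7290, -7290], [-1215, 3726, -3710], [0, 0, 16]].
The requested entry is 16.

16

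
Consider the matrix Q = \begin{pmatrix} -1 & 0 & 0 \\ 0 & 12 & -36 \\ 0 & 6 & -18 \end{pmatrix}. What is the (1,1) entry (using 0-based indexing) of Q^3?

Characteristic polynomial: λ^3 + 7λ^2 + 6λ = λ(λ + 1)(λ + 6), so the eigenvalues are -6, -1, 0.
λ=-1: eigenvector (1, 0, 0).
λ=0: eigenvector (0, 3, 1).
λ=-6: eigenvector (0, 2, 1).
P = [[1, 0, 0], [0, 3, 2], [0, 1, 1]], D = diag(-1, 0, -6), P⁻¹ = [[1, 0, 0], [0, 1, -2], [0, -1, 3]].
Q³ = P·diag(-1, 0, -216)·P⁻¹ = [[-1, 0, 0], [0, 432, -1296], [0, 216, -648]].
The requested entry is 432.

432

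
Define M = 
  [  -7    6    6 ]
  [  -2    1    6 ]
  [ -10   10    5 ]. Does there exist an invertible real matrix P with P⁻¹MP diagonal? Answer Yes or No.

Yes

Characteristic polynomial: p(λ) = λ^3 + λ^2 - 25λ - 25 = (λ - 5)(λ + 1)(λ + 5).
All 3 eigenvalues are distinct, so M is diagonalizable.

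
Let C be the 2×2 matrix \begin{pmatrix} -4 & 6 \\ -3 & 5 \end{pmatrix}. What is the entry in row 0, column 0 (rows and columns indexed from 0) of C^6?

-62

Characteristic polynomial: μ^2 - μ - 2 = (μ - 2)(μ + 1), so the eigenvalues are -1, 2.
μ=-1: eigenvector (2, 1).
μ=2: eigenvector (-1, -1).
P = [[2, -1], [1, -1]], D = diag(-1, 2), P⁻¹ = [[1, -1], [1, -2]].
C⁶ = P·diag(1, 64)·P⁻¹ = [[-62, 126], [-63, 127]].
The requested entry is -62.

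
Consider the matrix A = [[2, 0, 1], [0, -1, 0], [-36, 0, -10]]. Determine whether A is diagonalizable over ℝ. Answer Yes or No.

No

Characteristic polynomial: p(s) = s^3 + 9s^2 + 24s + 16 = (s + 1)(s + 4)^2.
s = -4 has algebraic multiplicity 2; rank(A + 4I) = 2, so geometric multiplicity = 1.
Geometric multiplicity < algebraic multiplicity, so A is not diagonalizable.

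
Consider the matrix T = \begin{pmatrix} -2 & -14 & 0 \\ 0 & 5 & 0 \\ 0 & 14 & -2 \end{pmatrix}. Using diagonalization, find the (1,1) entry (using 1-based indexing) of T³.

-8

Characteristic polynomial: λ^3 - λ^2 - 16λ - 20 = (λ - 5)(λ + 2)^2, so the eigenvalues are -2, -2, 5.
λ=5: eigenvector (-2, 1, 2).
λ=-2: eigenvector (3, 0, -2).
λ=-2: eigenvector (-1, 0, 1).
P = [[-2, 3, -1], [1, 0, 0], [2, -2, 1]], D = diag(5, -2, -2), P⁻¹ = [[0, 1, 0], [1, 0, 1], [2, -2, 3]].
T³ = P·diag(125, -8, -8)·P⁻¹ = [[-8, -266, 0], [0, 125, 0], [0, 266, -8]].
The requested entry is -8.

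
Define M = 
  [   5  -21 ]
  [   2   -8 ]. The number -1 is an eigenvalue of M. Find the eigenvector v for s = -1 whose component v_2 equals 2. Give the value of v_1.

M + 1I = [[6, -21], [2, -7]].
Solving (M + 1I)v = 0 gives the eigenspace spanned by (7, 2).
With v_2 = 2, v = (7, 2), so v_1 = 7.

7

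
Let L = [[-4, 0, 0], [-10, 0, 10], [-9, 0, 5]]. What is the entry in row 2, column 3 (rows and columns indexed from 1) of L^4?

Characteristic polynomial: μ^3 - μ^2 - 20μ = μ(μ - 5)(μ + 4), so the eigenvalues are -4, 0, 5.
μ=-4: eigenvector (1, 0, 1).
μ=0: eigenvector (0, 1, 0).
μ=5: eigenvector (0, 2, 1).
P = [[1, 0, 0], [0, 1, 2], [1, 0, 1]], D = diag(-4, 0, 5), P⁻¹ = [[1, 0, 0], [2, 1, -2], [-1, 0, 1]].
L⁴ = P·diag(256, 0, 625)·P⁻¹ = [[256, 0, 0], [-1250, 0, 1250], [-369, 0, 625]].
The requested entry is 1250.

1250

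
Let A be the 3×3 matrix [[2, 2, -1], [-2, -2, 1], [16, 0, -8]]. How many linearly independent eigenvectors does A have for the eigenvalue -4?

A + 4I = [[6, 2, -1], [-2, 2, 1], [16, 0, -4]].
This matrix has rank 2, so its null space has dimension 3 − 2 = 1.

1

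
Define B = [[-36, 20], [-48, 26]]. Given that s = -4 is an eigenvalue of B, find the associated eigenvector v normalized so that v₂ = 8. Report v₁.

B + 4I = [[-32, 20], [-48, 30]].
Solving (B + 4I)v = 0 gives the eigenspace spanned by (5, 8).
With v₂ = 8, v = (5, 8), so v₁ = 5.

5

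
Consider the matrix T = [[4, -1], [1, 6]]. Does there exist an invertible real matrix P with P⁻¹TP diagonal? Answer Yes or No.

Characteristic polynomial: p(λ) = λ^2 - 10λ + 25 = (λ - 5)^2.
λ = 5 has algebraic multiplicity 2; rank(T − 5I) = 1, so geometric multiplicity = 1.
Geometric multiplicity < algebraic multiplicity, so T is not diagonalizable.

No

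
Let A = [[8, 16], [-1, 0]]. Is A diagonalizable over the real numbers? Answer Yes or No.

No

Characteristic polynomial: p(r) = r^2 - 8r + 16 = (r - 4)^2.
r = 4 has algebraic multiplicity 2; rank(A − 4I) = 1, so geometric multiplicity = 1.
Geometric multiplicity < algebraic multiplicity, so A is not diagonalizable.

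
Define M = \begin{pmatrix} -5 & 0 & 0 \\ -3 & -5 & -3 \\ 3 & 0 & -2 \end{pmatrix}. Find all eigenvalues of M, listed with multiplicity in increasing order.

Characteristic polynomial: p(μ) = μ^3 + 12μ^2 + 45μ + 50 = (μ + 2)(μ + 5)^2.
Roots (with multiplicity): -5, -5, -2.

-5, -5, -2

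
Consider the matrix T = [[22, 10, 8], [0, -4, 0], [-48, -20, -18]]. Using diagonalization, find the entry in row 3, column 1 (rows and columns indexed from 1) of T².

Characteristic polynomial: r^3 - 28r - 48 = (r - 6)(r + 2)(r + 4), so the eigenvalues are -4, -2, 6.
r=-2: eigenvector (-1, 0, 3).
r=-4: eigenvector (-1, 1, 2).
r=6: eigenvector (1, 0, -2).
P = [[-1, -1, 1], [0, 1, 0], [3, 2, -2]], D = diag(-2, -4, 6), P⁻¹ = [[2, 0, 1], [0, 1, 0], [3, 1, 1]].
T² = P·diag(4, 16, 36)·P⁻¹ = [[100, 20, 32], [0, 16, 0], [-192, -40, -60]].
The requested entry is -192.

-192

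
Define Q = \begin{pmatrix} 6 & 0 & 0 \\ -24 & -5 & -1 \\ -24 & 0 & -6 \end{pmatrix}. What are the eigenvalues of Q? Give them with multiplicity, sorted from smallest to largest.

Characteristic polynomial: p(λ) = λ^3 + 5λ^2 - 36λ - 180 = (λ - 6)(λ + 5)(λ + 6).
Roots (with multiplicity): -6, -5, 6.

-6, -5, 6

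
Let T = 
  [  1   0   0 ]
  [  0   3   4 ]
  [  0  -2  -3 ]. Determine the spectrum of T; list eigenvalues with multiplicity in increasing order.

-1, 1, 1

Characteristic polynomial: p(s) = s^3 - s^2 - s + 1 = (s - 1)^2(s + 1).
Roots (with multiplicity): -1, 1, 1.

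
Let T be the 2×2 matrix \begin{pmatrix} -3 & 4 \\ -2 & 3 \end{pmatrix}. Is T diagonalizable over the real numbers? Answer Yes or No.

Yes

Characteristic polynomial: p(λ) = λ^2 - 1 = (λ - 1)(λ + 1).
All 2 eigenvalues are distinct, so T is diagonalizable.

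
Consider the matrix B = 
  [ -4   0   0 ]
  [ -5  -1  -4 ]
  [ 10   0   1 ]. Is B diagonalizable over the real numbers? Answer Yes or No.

Characteristic polynomial: p(μ) = μ^3 + 4μ^2 - μ - 4 = (μ - 1)(μ + 1)(μ + 4).
All 3 eigenvalues are distinct, so B is diagonalizable.

Yes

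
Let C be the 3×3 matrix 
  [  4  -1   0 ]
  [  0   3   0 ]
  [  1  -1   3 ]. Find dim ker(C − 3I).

2

C − 3I = [[1, -1, 0], [0, 0, 0], [1, -1, 0]].
This matrix has rank 1, so its null space has dimension 3 − 1 = 2.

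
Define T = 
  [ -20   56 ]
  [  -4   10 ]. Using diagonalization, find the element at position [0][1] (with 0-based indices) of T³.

4256

Characteristic polynomial: λ^2 + 10λ + 24 = (λ + 4)(λ + 6), so the eigenvalues are -6, -4.
λ=-4: eigenvector (-7, -2).
λ=-6: eigenvector (4, 1).
P = [[-7, 4], [-2, 1]], D = diag(-4, -6), P⁻¹ = [[1, -4], [2, -7]].
T³ = P·diag(-64, -216)·P⁻¹ = [[-1280, 4256], [-304, 1000]].
The requested entry is 4256.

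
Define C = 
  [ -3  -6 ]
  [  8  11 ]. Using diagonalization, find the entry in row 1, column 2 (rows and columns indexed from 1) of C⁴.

Characteristic polynomial: λ^2 - 8λ + 15 = (λ - 5)(λ - 3), so the eigenvalues are 3, 5.
λ=5: eigenvector (3, -4).
λ=3: eigenvector (1, -1).
P = [[3, 1], [-4, -1]], D = diag(5, 3), P⁻¹ = [[-1, -1], [4, 3]].
C⁴ = P·diag(625, 81)·P⁻¹ = [[-1551, -1632], [2176, 2257]].
The requested entry is -1632.

-1632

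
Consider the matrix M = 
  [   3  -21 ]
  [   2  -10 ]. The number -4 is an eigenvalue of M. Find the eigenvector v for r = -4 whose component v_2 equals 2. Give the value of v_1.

M + 4I = [[7, -21], [2, -6]].
Solving (M + 4I)v = 0 gives the eigenspace spanned by (6, 2).
With v_2 = 2, v = (6, 2), so v_1 = 6.

6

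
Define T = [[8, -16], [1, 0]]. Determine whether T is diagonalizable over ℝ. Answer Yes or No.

No

Characteristic polynomial: p(μ) = μ^2 - 8μ + 16 = (μ - 4)^2.
μ = 4 has algebraic multiplicity 2; rank(T − 4I) = 1, so geometric multiplicity = 1.
Geometric multiplicity < algebraic multiplicity, so T is not diagonalizable.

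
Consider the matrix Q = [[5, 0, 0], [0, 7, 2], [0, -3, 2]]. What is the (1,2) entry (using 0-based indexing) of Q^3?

122

Characteristic polynomial: λ^3 - 14λ^2 + 65λ - 100 = (λ - 5)^2(λ - 4), so the eigenvalues are 4, 5, 5.
λ=5: eigenvector (1, 0, 0).
λ=4: eigenvector (0, -2, 3).
λ=5: eigenvector (0, 1, -1).
P = [[1, 0, 0], [0, -2, 1], [0, 3, -1]], D = diag(5, 4, 5), P⁻¹ = [[1, 0, 0], [0, 1, 1], [0, 3, 2]].
Q³ = P·diag(125, 64, 125)·P⁻¹ = [[125, 0, 0], [0, 247, 122], [0, -183, -58]].
The requested entry is 122.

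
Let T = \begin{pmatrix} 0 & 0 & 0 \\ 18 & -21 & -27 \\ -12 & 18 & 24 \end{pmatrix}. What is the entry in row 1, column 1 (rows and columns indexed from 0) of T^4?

-2349

Characteristic polynomial: λ^3 - 3λ^2 - 18λ = λ(λ - 6)(λ + 3), so the eigenvalues are -3, 0, 6.
λ=0: eigenvector (1, 6, -4).
λ=-3: eigenvector (0, 3, -2).
λ=6: eigenvector (0, -1, 1).
P = [[1, 0, 0], [6, 3, -1], [-4, -2, 1]], D = diag(0, -3, 6), P⁻¹ = [[1, 0, 0], [-2, 1, 1], [0, 2, 3]].
T⁴ = P·diag(0, 81, 1296)·P⁻¹ = [[0, 0, 0], [-486, -2349, -3645], [324, 2430, 3726]].
The requested entry is -2349.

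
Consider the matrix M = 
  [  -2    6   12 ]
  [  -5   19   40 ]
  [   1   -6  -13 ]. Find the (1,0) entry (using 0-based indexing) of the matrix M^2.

-45

Characteristic polynomial: s^3 - 4s^2 - s + 4 = (s - 4)(s - 1)(s + 1), so the eigenvalues are -1, 1, 4.
s=-1: eigenvector (0, -2, 1).
s=4: eigenvector (1, 3, -1).
s=1: eigenvector (2, 5, -2).
P = [[0, 1, 2], [-2, 3, 5], [1, -1, -2]], D = diag(-1, 4, 1), P⁻¹ = [[1, 0, 1], [-1, 2, 4], [1, -1, -2]].
M² = P·diag(1, 16, 1)·P⁻¹ = [[-14, 30, 60], [-45, 91, 180], [15, -30, -59]].
The requested entry is -45.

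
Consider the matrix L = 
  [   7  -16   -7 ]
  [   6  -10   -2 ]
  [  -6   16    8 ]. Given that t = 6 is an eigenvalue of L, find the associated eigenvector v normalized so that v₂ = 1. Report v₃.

L − 6I = [[1, -16, -7], [6, -16, -2], [-6, 16, 2]].
Solving (L − 6I)v = 0 gives the eigenspace spanned by (2, 1, -2).
With v₂ = 1, v = (2, 1, -2), so v₃ = -2.

-2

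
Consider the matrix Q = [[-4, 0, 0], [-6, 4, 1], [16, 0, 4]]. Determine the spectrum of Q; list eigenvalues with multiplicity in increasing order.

Characteristic polynomial: p(λ) = λ^3 - 4λ^2 - 16λ + 64 = (λ - 4)^2(λ + 4).
Roots (with multiplicity): -4, 4, 4.

-4, 4, 4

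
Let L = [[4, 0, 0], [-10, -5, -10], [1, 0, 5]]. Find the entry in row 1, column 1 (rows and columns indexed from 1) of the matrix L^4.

Characteristic polynomial: λ^3 - 4λ^2 - 25λ + 100 = (λ - 5)(λ - 4)(λ + 5), so the eigenvalues are -5, 4, 5.
λ=4: eigenvector (1, 0, -1).
λ=5: eigenvector (0, -1, 1).
λ=-5: eigenvector (0, 1, 0).
P = [[1, 0, 0], [0, -1, 1], [-1, 1, 0]], D = diag(4, 5, -5), P⁻¹ = [[1, 0, 0], [1, 0, 1], [1, 1, 1]].
L⁴ = P·diag(256, 625, 625)·P⁻¹ = [[256, 0, 0], [0, 625, 0], [369, 0, 625]].
The requested entry is 256.

256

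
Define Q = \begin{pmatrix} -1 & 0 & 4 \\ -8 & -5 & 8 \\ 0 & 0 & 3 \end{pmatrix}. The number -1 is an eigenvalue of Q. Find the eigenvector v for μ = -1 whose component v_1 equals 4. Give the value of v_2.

Q + 1I = [[0, 0, 4], [-8, -4, 8], [0, 0, 4]].
Solving (Q + 1I)v = 0 gives the eigenspace spanned by (4, -8, 0).
With v_1 = 4, v = (4, -8, 0), so v_2 = -8.

-8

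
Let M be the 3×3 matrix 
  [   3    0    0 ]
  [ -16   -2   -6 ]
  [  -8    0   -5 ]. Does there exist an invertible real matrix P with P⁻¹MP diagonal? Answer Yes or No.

Characteristic polynomial: p(s) = s^3 + 4s^2 - 11s - 30 = (s - 3)(s + 2)(s + 5).
All 3 eigenvalues are distinct, so M is diagonalizable.

Yes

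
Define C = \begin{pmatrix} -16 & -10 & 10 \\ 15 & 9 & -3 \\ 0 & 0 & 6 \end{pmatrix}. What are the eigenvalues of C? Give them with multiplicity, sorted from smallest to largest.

-6, -1, 6

Characteristic polynomial: p(λ) = λ^3 + λ^2 - 36λ - 36 = (λ - 6)(λ + 1)(λ + 6).
Roots (with multiplicity): -6, -1, 6.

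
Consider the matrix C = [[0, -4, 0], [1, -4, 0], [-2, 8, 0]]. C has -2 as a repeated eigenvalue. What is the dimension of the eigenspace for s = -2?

1

C + 2I = [[2, -4, 0], [1, -2, 0], [-2, 8, 2]].
This matrix has rank 2, so its null space has dimension 3 − 2 = 1.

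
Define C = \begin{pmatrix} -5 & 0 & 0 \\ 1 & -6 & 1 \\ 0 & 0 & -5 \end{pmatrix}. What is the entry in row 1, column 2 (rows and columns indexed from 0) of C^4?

-671

Characteristic polynomial: λ^3 + 16λ^2 + 85λ + 150 = (λ + 5)^2(λ + 6), so the eigenvalues are -6, -5, -5.
λ=-5: eigenvector (1, 0, -1).
λ=-6: eigenvector (0, 1, 0).
λ=-5: eigenvector (-2, 1, 3).
P = [[1, 0, -2], [0, 1, 1], [-1, 0, 3]], D = diag(-5, -6, -5), P⁻¹ = [[3, 0, 2], [-1, 1, -1], [1, 0, 1]].
C⁴ = P·diag(625, 1296, 625)·P⁻¹ = [[625, 0, 0], [-671, 1296, -671], [0, 0, 625]].
The requested entry is -671.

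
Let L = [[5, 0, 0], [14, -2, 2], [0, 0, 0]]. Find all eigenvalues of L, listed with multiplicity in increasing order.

Characteristic polynomial: p(t) = t^3 - 3t^2 - 10t = t(t - 5)(t + 2).
Roots (with multiplicity): -2, 0, 5.

-2, 0, 5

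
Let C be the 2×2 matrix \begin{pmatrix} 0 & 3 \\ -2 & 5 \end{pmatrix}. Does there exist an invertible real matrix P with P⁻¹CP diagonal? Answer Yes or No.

Yes

Characteristic polynomial: p(λ) = λ^2 - 5λ + 6 = (λ - 3)(λ - 2).
All 2 eigenvalues are distinct, so C is diagonalizable.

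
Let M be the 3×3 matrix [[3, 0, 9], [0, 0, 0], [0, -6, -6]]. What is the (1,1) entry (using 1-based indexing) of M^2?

Characteristic polynomial: μ^3 + 3μ^2 - 18μ = μ(μ - 3)(μ + 6), so the eigenvalues are -6, 0, 3.
μ=3: eigenvector (1, 0, 0).
μ=0: eigenvector (3, 1, -1).
μ=-6: eigenvector (-1, 0, 1).
P = [[1, 3, -1], [0, 1, 0], [0, -1, 1]], D = diag(3, 0, -6), P⁻¹ = [[1, -2, 1], [0, 1, 0], [0, 1, 1]].
M² = P·diag(9, 0, 36)·P⁻¹ = [[9, -54, -27], [0, 0, 0], [0, 36, 36]].
The requested entry is 9.

9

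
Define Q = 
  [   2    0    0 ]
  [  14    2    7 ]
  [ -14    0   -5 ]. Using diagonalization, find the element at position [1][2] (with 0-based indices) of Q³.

Characteristic polynomial: μ^3 + μ^2 - 16μ + 20 = (μ - 2)^2(μ + 5), so the eigenvalues are -5, 2, 2.
μ=2: eigenvector (1, 4, -2).
μ=2: eigenvector (0, 1, 0).
μ=-5: eigenvector (0, -1, 1).
P = [[1, 0, 0], [4, 1, -1], [-2, 0, 1]], D = diag(2, 2, -5), P⁻¹ = [[1, 0, 0], [-2, 1, 1], [2, 0, 1]].
Q³ = P·diag(8, 8, -125)·P⁻¹ = [[8, 0, 0], [266, 8, 133], [-266, 0, -125]].
The requested entry is 133.

133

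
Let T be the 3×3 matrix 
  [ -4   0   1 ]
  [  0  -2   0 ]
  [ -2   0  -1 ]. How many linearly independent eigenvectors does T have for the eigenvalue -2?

T + 2I = [[-2, 0, 1], [0, 0, 0], [-2, 0, 1]].
This matrix has rank 1, so its null space has dimension 3 − 1 = 2.

2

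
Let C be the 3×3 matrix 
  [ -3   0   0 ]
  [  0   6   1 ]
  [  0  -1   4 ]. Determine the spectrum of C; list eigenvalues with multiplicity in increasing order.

-3, 5, 5

Characteristic polynomial: p(s) = s^3 - 7s^2 - 5s + 75 = (s - 5)^2(s + 3).
Roots (with multiplicity): -3, 5, 5.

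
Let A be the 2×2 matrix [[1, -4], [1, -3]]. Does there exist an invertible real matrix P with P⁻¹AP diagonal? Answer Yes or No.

Characteristic polynomial: p(t) = t^2 + 2t + 1 = (t + 1)^2.
t = -1 has algebraic multiplicity 2; rank(A + 1I) = 1, so geometric multiplicity = 1.
Geometric multiplicity < algebraic multiplicity, so A is not diagonalizable.

No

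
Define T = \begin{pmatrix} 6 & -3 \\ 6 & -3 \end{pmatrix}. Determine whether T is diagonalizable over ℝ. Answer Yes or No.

Characteristic polynomial: p(s) = s^2 - 3s = s(s - 3).
All 2 eigenvalues are distinct, so T is diagonalizable.

Yes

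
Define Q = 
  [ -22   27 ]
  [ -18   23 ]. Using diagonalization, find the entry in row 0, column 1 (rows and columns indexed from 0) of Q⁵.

12447

Characteristic polynomial: r^2 - r - 20 = (r - 5)(r + 4), so the eigenvalues are -4, 5.
r=5: eigenvector (1, 1).
r=-4: eigenvector (-3, -2).
P = [[1, -3], [1, -2]], D = diag(5, -4), P⁻¹ = [[-2, 3], [-1, 1]].
Q⁵ = P·diag(3125, -1024)·P⁻¹ = [[-9322, 12447], [-8298, 11423]].
The requested entry is 12447.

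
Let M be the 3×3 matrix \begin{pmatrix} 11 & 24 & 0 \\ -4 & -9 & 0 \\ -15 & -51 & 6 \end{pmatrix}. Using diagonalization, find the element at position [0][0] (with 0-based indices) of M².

Characteristic polynomial: s^3 - 8s^2 + 9s + 18 = (s - 6)(s - 3)(s + 1), so the eigenvalues are -1, 3, 6.
s=3: eigenvector (3, -1, -2).
s=-1: eigenvector (-2, 1, 3).
s=6: eigenvector (0, 0, 1).
P = [[3, -2, 0], [-1, 1, 0], [-2, 3, 1]], D = diag(3, -1, 6), P⁻¹ = [[1, 2, 0], [1, 3, 0], [-1, -5, 1]].
M² = P·diag(9, 1, 36)·P⁻¹ = [[25, 48, 0], [-8, -15, 0], [-51, -207, 36]].
The requested entry is 25.

25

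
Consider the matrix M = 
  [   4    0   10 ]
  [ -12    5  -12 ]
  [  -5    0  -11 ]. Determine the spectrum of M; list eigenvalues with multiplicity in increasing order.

Characteristic polynomial: p(μ) = μ^3 + 2μ^2 - 29μ - 30 = (μ - 5)(μ + 1)(μ + 6).
Roots (with multiplicity): -6, -1, 5.

-6, -1, 5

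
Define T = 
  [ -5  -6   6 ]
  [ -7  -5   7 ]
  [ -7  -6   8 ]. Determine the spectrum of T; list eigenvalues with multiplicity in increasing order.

-5, 1, 2

Characteristic polynomial: p(λ) = λ^3 + 2λ^2 - 13λ + 10 = (λ - 2)(λ - 1)(λ + 5).
Roots (with multiplicity): -5, 1, 2.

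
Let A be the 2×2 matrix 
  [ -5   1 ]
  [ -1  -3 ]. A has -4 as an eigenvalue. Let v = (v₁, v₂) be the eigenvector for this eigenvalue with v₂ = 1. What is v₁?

1

A + 4I = [[-1, 1], [-1, 1]].
Solving (A + 4I)v = 0 gives the eigenspace spanned by (1, 1).
With v₂ = 1, v = (1, 1), so v₁ = 1.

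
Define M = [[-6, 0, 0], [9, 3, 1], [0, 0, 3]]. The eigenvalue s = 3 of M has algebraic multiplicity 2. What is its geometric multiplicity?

M − 3I = [[-9, 0, 0], [9, 0, 1], [0, 0, 0]].
This matrix has rank 2, so its null space has dimension 3 − 2 = 1.

1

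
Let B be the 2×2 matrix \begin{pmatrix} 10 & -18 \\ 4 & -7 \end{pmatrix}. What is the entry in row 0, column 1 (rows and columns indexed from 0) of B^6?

Characteristic polynomial: s^2 - 3s + 2 = (s - 2)(s - 1), so the eigenvalues are 1, 2.
s=1: eigenvector (2, 1).
s=2: eigenvector (9, 4).
P = [[2, 9], [1, 4]], D = diag(1, 2), P⁻¹ = [[-4, 9], [1, -2]].
B⁶ = P·diag(1, 64)·P⁻¹ = [[568, -1134], [252, -503]].
The requested entry is -1134.

-1134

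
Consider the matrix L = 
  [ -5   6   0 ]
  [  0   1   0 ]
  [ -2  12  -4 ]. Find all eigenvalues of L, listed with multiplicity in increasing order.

Characteristic polynomial: p(r) = r^3 + 8r^2 + 11r - 20 = (r - 1)(r + 4)(r + 5).
Roots (with multiplicity): -5, -4, 1.

-5, -4, 1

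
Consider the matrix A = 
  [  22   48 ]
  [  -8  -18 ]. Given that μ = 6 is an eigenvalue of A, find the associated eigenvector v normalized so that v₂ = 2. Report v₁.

-6

A − 6I = [[16, 48], [-8, -24]].
Solving (A − 6I)v = 0 gives the eigenspace spanned by (-6, 2).
With v₂ = 2, v = (-6, 2), so v₁ = -6.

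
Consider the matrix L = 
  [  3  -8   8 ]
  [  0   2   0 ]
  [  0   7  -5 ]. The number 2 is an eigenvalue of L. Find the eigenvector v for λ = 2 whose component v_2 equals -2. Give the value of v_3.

-2

L − 2I = [[1, -8, 8], [0, 0, 0], [0, 7, -7]].
Solving (L − 2I)v = 0 gives the eigenspace spanned by (0, -2, -2).
With v_2 = -2, v = (0, -2, -2), so v_3 = -2.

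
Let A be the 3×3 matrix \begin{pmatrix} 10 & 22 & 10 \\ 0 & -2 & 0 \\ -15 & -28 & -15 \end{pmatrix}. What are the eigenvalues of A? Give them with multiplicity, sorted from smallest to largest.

-5, -2, 0

Characteristic polynomial: p(μ) = μ^3 + 7μ^2 + 10μ = μ(μ + 2)(μ + 5).
Roots (with multiplicity): -5, -2, 0.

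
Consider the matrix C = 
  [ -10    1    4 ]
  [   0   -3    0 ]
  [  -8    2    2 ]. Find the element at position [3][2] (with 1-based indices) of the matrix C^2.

Characteristic polynomial: μ^3 + 11μ^2 + 36μ + 36 = (μ + 2)(μ + 3)(μ + 6), so the eigenvalues are -6, -3, -2.
μ=-2: eigenvector (1, 0, 2).
μ=-3: eigenvector (-1, 1, -2).
μ=-6: eigenvector (1, 0, 1).
P = [[1, -1, 1], [0, 1, 0], [2, -2, 1]], D = diag(-2, -3, -6), P⁻¹ = [[-1, 1, 1], [0, 1, 0], [2, 0, -1]].
C² = P·diag(4, 9, 36)·P⁻¹ = [[68, -5, -32], [0, 9, 0], [64, -10, -28]].
The requested entry is -10.

-10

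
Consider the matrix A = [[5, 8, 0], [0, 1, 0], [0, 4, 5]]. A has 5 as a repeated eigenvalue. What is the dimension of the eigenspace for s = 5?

A − 5I = [[0, 8, 0], [0, -4, 0], [0, 4, 0]].
This matrix has rank 1, so its null space has dimension 3 − 1 = 2.

2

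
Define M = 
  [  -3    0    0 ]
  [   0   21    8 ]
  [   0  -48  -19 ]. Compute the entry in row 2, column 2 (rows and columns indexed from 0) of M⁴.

Characteristic polynomial: μ^3 + μ^2 - 21μ - 45 = (μ - 5)(μ + 3)^2, so the eigenvalues are -3, -3, 5.
μ=-3: eigenvector (1, 0, 0).
μ=-3: eigenvector (0, -1, 3).
μ=5: eigenvector (0, 1, -2).
P = [[1, 0, 0], [0, -1, 1], [0, 3, -2]], D = diag(-3, -3, 5), P⁻¹ = [[1, 0, 0], [0, 2, 1], [0, 3, 1]].
M⁴ = P·diag(81, 81, 625)·P⁻¹ = [[81, 0, 0], [0, 1713, 544], [0, -3264, -1007]].
The requested entry is -1007.

-1007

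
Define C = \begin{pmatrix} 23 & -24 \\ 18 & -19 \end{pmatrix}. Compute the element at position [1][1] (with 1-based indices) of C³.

503

Characteristic polynomial: λ^2 - 4λ - 5 = (λ - 5)(λ + 1), so the eigenvalues are -1, 5.
λ=-1: eigenvector (1, 1).
λ=5: eigenvector (4, 3).
P = [[1, 4], [1, 3]], D = diag(-1, 5), P⁻¹ = [[-3, 4], [1, -1]].
C³ = P·diag(-1, 125)·P⁻¹ = [[503, -504], [378, -379]].
The requested entry is 503.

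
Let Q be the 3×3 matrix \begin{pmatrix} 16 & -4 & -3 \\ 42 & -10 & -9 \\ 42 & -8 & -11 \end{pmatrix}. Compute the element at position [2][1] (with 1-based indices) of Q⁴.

Characteristic polynomial: λ^3 + 5λ^2 - 4λ - 20 = (λ - 2)(λ + 2)(λ + 5), so the eigenvalues are -5, -2, 2.
λ=2: eigenvector (1, 2, 2).
λ=-2: eigenvector (1, 3, 2).
λ=-5: eigenvector (1, 3, 3).
P = [[1, 1, 1], [2, 3, 3], [2, 2, 3]], D = diag(2, -2, -5), P⁻¹ = [[3, -1, 0], [0, 1, -1], [-2, 0, 1]].
Q⁴ = P·diag(16, 16, 625)·P⁻¹ = [[-1202, 0, 609], [-3654, 16, 1827], [-3654, 0, 1843]].
The requested entry is -3654.

-3654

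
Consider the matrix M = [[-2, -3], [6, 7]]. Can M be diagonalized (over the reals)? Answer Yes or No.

Characteristic polynomial: p(s) = s^2 - 5s + 4 = (s - 4)(s - 1).
All 2 eigenvalues are distinct, so M is diagonalizable.

Yes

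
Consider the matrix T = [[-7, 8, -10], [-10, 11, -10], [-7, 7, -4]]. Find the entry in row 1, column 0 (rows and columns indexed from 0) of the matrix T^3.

Characteristic polynomial: λ^3 - 13λ + 12 = (λ - 3)(λ - 1)(λ + 4), so the eigenvalues are -4, 1, 3.
λ=3: eigenvector (1, 0, -1).
λ=-4: eigenvector (2, 2, 1).
λ=1: eigenvector (1, 1, 0).
P = [[1, 2, 1], [0, 2, 1], [-1, 1, 0]], D = diag(3, -4, 1), P⁻¹ = [[1, -1, 0], [1, -1, 1], [-2, 3, -2]].
T³ = P·diag(27, -64, 1)·P⁻¹ = [[-103, 104, -130], [-130, 131, -130], [-91, 91, -64]].
The requested entry is -130.

-130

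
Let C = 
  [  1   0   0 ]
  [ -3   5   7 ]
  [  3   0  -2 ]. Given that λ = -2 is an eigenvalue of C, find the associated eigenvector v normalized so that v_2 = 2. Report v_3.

-2

C + 2I = [[3, 0, 0], [-3, 7, 7], [3, 0, 0]].
Solving (C + 2I)v = 0 gives the eigenspace spanned by (0, 2, -2).
With v_2 = 2, v = (0, 2, -2), so v_3 = -2.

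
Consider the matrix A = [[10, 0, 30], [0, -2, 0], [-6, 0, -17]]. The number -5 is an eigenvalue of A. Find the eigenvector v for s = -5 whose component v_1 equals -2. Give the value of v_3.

1

A + 5I = [[15, 0, 30], [0, 3, 0], [-6, 0, -12]].
Solving (A + 5I)v = 0 gives the eigenspace spanned by (-2, 0, 1).
With v_1 = -2, v = (-2, 0, 1), so v_3 = 1.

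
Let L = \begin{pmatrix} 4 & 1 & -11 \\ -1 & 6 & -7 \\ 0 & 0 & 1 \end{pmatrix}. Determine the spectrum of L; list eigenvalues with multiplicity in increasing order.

1, 5, 5

Characteristic polynomial: p(s) = s^3 - 11s^2 + 35s - 25 = (s - 5)^2(s - 1).
Roots (with multiplicity): 1, 5, 5.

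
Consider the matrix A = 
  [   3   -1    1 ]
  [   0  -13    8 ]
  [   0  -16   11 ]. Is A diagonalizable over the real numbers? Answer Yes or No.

No

Characteristic polynomial: p(t) = t^3 - t^2 - 21t + 45 = (t - 3)^2(t + 5).
t = 3 has algebraic multiplicity 2; rank(A − 3I) = 2, so geometric multiplicity = 1.
Geometric multiplicity < algebraic multiplicity, so A is not diagonalizable.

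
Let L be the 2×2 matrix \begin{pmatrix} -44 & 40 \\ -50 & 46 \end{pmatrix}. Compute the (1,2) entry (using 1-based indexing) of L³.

1120

Characteristic polynomial: r^2 - 2r - 24 = (r - 6)(r + 4), so the eigenvalues are -4, 6.
r=6: eigenvector (4, 5).
r=-4: eigenvector (1, 1).
P = [[4, 1], [5, 1]], D = diag(6, -4), P⁻¹ = [[-1, 1], [5, -4]].
L³ = P·diag(216, -64)·P⁻¹ = [[-1184, 1120], [-1400, 1336]].
The requested entry is 1120.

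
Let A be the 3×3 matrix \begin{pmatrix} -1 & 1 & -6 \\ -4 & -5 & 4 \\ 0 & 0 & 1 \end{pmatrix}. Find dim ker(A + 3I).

1

A + 3I = [[2, 1, -6], [-4, -2, 4], [0, 0, 4]].
This matrix has rank 2, so its null space has dimension 3 − 2 = 1.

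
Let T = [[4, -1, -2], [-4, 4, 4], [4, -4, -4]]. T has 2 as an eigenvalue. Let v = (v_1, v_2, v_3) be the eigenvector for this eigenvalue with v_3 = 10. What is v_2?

-10

T − 2I = [[2, -1, -2], [-4, 2, 4], [4, -4, -6]].
Solving (T − 2I)v = 0 gives the eigenspace spanned by (5, -10, 10).
With v_3 = 10, v = (5, -10, 10), so v_2 = -10.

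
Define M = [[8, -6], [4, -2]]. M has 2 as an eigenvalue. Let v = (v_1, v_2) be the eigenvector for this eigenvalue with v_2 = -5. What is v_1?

-5

M − 2I = [[6, -6], [4, -4]].
Solving (M − 2I)v = 0 gives the eigenspace spanned by (-5, -5).
With v_2 = -5, v = (-5, -5), so v_1 = -5.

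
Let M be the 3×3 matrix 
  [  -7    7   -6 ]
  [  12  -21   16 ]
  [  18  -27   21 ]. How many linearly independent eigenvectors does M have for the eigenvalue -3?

M + 3I = [[-4, 7, -6], [12, -18, 16], [18, -27, 24]].
This matrix has rank 2, so its null space has dimension 3 − 2 = 1.

1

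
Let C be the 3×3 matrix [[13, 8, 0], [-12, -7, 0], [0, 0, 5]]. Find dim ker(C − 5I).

2

C − 5I = [[8, 8, 0], [-12, -12, 0], [0, 0, 0]].
This matrix has rank 1, so its null space has dimension 3 − 1 = 2.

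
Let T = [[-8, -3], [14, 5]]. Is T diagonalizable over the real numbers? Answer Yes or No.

Characteristic polynomial: p(μ) = μ^2 + 3μ + 2 = (μ + 1)(μ + 2).
All 2 eigenvalues are distinct, so T is diagonalizable.

Yes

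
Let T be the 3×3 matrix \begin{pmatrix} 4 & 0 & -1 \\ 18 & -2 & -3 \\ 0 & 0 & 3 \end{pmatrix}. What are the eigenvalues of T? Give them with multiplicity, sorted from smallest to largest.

-2, 3, 4

Characteristic polynomial: p(λ) = λ^3 - 5λ^2 - 2λ + 24 = (λ - 4)(λ - 3)(λ + 2).
Roots (with multiplicity): -2, 3, 4.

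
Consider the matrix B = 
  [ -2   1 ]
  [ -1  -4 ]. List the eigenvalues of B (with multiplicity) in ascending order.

-3, -3

Characteristic polynomial: p(t) = t^2 + 6t + 9 = (t + 3)^2.
Roots (with multiplicity): -3, -3.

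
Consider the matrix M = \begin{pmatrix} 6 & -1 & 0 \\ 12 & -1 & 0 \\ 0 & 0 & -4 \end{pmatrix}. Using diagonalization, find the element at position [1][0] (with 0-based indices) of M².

Characteristic polynomial: λ^3 - λ^2 - 14λ + 24 = (λ - 3)(λ - 2)(λ + 4), so the eigenvalues are -4, 2, 3.
λ=3: eigenvector (1, 3, 0).
λ=2: eigenvector (1, 4, 0).
λ=-4: eigenvector (0, 0, 1).
P = [[1, 1, 0], [3, 4, 0], [0, 0, 1]], D = diag(3, 2, -4), P⁻¹ = [[4, -1, 0], [-3, 1, 0], [0, 0, 1]].
M² = P·diag(9, 4, 16)·P⁻¹ = [[24, -5, 0], [60, -11, 0], [0, 0, 16]].
The requested entry is 60.

60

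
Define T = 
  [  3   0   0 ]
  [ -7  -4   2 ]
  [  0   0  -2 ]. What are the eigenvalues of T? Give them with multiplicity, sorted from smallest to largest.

-4, -2, 3

Characteristic polynomial: p(μ) = μ^3 + 3μ^2 - 10μ - 24 = (μ - 3)(μ + 2)(μ + 4).
Roots (with multiplicity): -4, -2, 3.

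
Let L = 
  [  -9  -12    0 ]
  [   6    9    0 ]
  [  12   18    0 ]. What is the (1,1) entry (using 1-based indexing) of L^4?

81

Characteristic polynomial: t^3 - 9t = t(t - 3)(t + 3), so the eigenvalues are -3, 0, 3.
t=-3: eigenvector (2, -1, -2).
t=0: eigenvector (0, 0, 1).
t=3: eigenvector (-1, 1, 2).
P = [[2, 0, -1], [-1, 0, 1], [-2, 1, 2]], D = diag(-3, 0, 3), P⁻¹ = [[1, 1, 0], [0, -2, 1], [1, 2, 0]].
L⁴ = P·diag(81, 0, 81)·P⁻¹ = [[81, 0, 0], [0, 81, 0], [0, 162, 0]].
The requested entry is 81.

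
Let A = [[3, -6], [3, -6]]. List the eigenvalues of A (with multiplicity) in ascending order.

Characteristic polynomial: p(λ) = λ^2 + 3λ = λ(λ + 3).
Roots (with multiplicity): -3, 0.

-3, 0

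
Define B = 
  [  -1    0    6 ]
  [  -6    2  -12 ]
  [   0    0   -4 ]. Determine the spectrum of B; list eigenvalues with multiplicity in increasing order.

Characteristic polynomial: p(s) = s^3 + 3s^2 - 6s - 8 = (s - 2)(s + 1)(s + 4).
Roots (with multiplicity): -4, -1, 2.

-4, -1, 2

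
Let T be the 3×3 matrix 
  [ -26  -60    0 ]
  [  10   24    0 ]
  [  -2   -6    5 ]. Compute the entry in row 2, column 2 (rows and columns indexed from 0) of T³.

125

Characteristic polynomial: r^3 - 3r^2 - 34r + 120 = (r - 5)(r - 4)(r + 6), so the eigenvalues are -6, 4, 5.
r=-6: eigenvector (3, -1, 0).
r=4: eigenvector (-2, 1, 2).
r=5: eigenvector (0, 0, 1).
P = [[3, -2, 0], [-1, 1, 0], [0, 2, 1]], D = diag(-6, 4, 5), P⁻¹ = [[1, 2, 0], [1, 3, 0], [-2, -6, 1]].
T³ = P·diag(-216, 64, 125)·P⁻¹ = [[-776, -1680, 0], [280, 624, 0], [-122, -366, 125]].
The requested entry is 125.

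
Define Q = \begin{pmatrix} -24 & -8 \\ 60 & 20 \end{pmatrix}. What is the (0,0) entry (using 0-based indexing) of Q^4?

Characteristic polynomial: r^2 + 4r = r(r + 4), so the eigenvalues are -4, 0.
r=-4: eigenvector (2, -5).
r=0: eigenvector (1, -3).
P = [[2, 1], [-5, -3]], D = diag(-4, 0), P⁻¹ = [[3, 1], [-5, -2]].
Q⁴ = P·diag(256, 0)·P⁻¹ = [[1536, 512], [-3840, -1280]].
The requested entry is 1536.

1536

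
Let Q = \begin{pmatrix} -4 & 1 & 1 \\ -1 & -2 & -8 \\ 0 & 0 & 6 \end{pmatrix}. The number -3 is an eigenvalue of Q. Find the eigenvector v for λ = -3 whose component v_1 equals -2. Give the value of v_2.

-2

Q + 3I = [[-1, 1, 1], [-1, 1, -8], [0, 0, 9]].
Solving (Q + 3I)v = 0 gives the eigenspace spanned by (-2, -2, 0).
With v_1 = -2, v = (-2, -2, 0), so v_2 = -2.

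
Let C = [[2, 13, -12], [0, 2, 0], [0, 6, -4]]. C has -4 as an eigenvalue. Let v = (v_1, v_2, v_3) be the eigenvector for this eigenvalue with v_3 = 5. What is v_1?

10

C + 4I = [[6, 13, -12], [0, 6, 0], [0, 6, 0]].
Solving (C + 4I)v = 0 gives the eigenspace spanned by (10, 0, 5).
With v_3 = 5, v = (10, 0, 5), so v_1 = 10.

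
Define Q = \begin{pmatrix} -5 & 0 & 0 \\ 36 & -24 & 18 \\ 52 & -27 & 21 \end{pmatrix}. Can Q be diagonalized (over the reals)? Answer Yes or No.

Characteristic polynomial: p(μ) = μ^3 + 8μ^2 - 3μ - 90 = (μ - 3)(μ + 5)(μ + 6).
All 3 eigenvalues are distinct, so Q is diagonalizable.

Yes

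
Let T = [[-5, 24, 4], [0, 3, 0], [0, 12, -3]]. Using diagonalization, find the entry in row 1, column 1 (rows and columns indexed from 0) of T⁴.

Characteristic polynomial: s^3 + 5s^2 - 9s - 45 = (s - 3)(s + 3)(s + 5), so the eigenvalues are -5, -3, 3.
s=-5: eigenvector (1, 0, 0).
s=-3: eigenvector (2, 0, 1).
s=3: eigenvector (4, 1, 2).
P = [[1, 2, 4], [0, 0, 1], [0, 1, 2]], D = diag(-5, -3, 3), P⁻¹ = [[1, 0, -2], [0, -2, 1], [0, 1, 0]].
T⁴ = P·diag(625, 81, 81)·P⁻¹ = [[625, 0, -1088], [0, 81, 0], [0, 0, 81]].
The requested entry is 81.

81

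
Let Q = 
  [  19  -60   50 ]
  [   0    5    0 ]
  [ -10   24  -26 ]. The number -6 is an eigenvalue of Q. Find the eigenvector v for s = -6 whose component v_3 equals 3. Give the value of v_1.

-6

Q + 6I = [[25, -60, 50], [0, 11, 0], [-10, 24, -20]].
Solving (Q + 6I)v = 0 gives the eigenspace spanned by (-6, 0, 3).
With v_3 = 3, v = (-6, 0, 3), so v_1 = -6.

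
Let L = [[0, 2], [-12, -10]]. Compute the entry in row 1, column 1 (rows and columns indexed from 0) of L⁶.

131776

Characteristic polynomial: r^2 + 10r + 24 = (r + 4)(r + 6), so the eigenvalues are -6, -4.
r=-4: eigenvector (-1, 2).
r=-6: eigenvector (1, -3).
P = [[-1, 1], [2, -3]], D = diag(-4, -6), P⁻¹ = [[-3, -1], [-2, -1]].
L⁶ = P·diag(4096, 46656)·P⁻¹ = [[-81024, -42560], [255360, 131776]].
The requested entry is 131776.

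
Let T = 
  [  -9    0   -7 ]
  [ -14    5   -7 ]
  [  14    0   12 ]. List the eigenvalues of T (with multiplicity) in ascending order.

-2, 5, 5

Characteristic polynomial: p(μ) = μ^3 - 8μ^2 + 5μ + 50 = (μ - 5)^2(μ + 2).
Roots (with multiplicity): -2, 5, 5.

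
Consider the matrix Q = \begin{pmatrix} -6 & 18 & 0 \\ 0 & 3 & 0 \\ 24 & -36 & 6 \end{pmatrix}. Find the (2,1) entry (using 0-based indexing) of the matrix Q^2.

108

Characteristic polynomial: t^3 - 3t^2 - 36t + 108 = (t - 6)(t - 3)(t + 6), so the eigenvalues are -6, 3, 6.
t=-6: eigenvector (1, 0, -2).
t=3: eigenvector (2, 1, -4).
t=6: eigenvector (0, 0, 1).
P = [[1, 2, 0], [0, 1, 0], [-2, -4, 1]], D = diag(-6, 3, 6), P⁻¹ = [[1, -2, 0], [0, 1, 0], [2, 0, 1]].
Q² = P·diag(36, 9, 36)·P⁻¹ = [[36, -54, 0], [0, 9, 0], [0, 108, 36]].
The requested entry is 108.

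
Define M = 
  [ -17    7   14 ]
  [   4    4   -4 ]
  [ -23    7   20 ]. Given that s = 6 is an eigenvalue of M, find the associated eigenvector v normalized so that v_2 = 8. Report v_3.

M − 6I = [[-23, 7, 14], [4, -2, -4], [-23, 7, 14]].
Solving (M − 6I)v = 0 gives the eigenspace spanned by (0, 8, -4).
With v_2 = 8, v = (0, 8, -4), so v_3 = -4.

-4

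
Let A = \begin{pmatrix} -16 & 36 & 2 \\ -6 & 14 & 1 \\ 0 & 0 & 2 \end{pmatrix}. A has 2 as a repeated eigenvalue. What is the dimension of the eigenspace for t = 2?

1

A − 2I = [[-18, 36, 2], [-6, 12, 1], [0, 0, 0]].
This matrix has rank 2, so its null space has dimension 3 − 2 = 1.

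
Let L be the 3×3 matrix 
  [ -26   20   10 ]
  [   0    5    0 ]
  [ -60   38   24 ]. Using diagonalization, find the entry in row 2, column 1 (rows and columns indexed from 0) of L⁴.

-4898

Characteristic polynomial: λ^3 - 3λ^2 - 34λ + 120 = (λ - 5)(λ - 4)(λ + 6), so the eigenvalues are -6, 4, 5.
λ=-6: eigenvector (1, 0, 2).
λ=5: eigenvector (0, 1, -2).
λ=4: eigenvector (1, 0, 3).
P = [[1, 0, 1], [0, 1, 0], [2, -2, 3]], D = diag(-6, 5, 4), P⁻¹ = [[3, -2, -1], [0, 1, 0], [-2, 2, 1]].
L⁴ = P·diag(1296, 625, 256)·P⁻¹ = [[3376, -2080, -1040], [0, 625, 0], [6240, -4898, -1824]].
The requested entry is -4898.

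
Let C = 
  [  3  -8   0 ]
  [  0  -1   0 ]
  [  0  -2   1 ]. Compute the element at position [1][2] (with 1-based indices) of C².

Characteristic polynomial: t^3 - 3t^2 - t + 3 = (t - 3)(t - 1)(t + 1), so the eigenvalues are -1, 1, 3.
t=3: eigenvector (1, 0, 0).
t=-1: eigenvector (2, 1, 1).
t=1: eigenvector (0, 0, -1).
P = [[1, 2, 0], [0, 1, 0], [0, 1, -1]], D = diag(3, -1, 1), P⁻¹ = [[1, -2, 0], [0, 1, 0], [0, 1, -1]].
C² = P·diag(9, 1, 1)·P⁻¹ = [[9, -16, 0], [0, 1, 0], [0, 0, 1]].
The requested entry is -16.

-16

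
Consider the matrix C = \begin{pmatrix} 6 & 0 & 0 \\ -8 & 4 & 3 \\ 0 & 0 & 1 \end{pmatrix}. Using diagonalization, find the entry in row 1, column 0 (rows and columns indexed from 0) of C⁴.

Characteristic polynomial: λ^3 - 11λ^2 + 34λ - 24 = (λ - 6)(λ - 4)(λ - 1), so the eigenvalues are 1, 4, 6.
λ=6: eigenvector (1, -4, 0).
λ=1: eigenvector (0, -1, 1).
λ=4: eigenvector (0, 1, 0).
P = [[1, 0, 0], [-4, -1, 1], [0, 1, 0]], D = diag(6, 1, 4), P⁻¹ = [[1, 0, 0], [0, 0, 1], [4, 1, 1]].
C⁴ = P·diag(1296, 1, 256)·P⁻¹ = [[1296, 0, 0], [-4160, 256, 255], [0, 0, 1]].
The requested entry is -4160.

-4160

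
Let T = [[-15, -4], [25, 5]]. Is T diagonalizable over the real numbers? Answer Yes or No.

No

Characteristic polynomial: p(μ) = μ^2 + 10μ + 25 = (μ + 5)^2.
μ = -5 has algebraic multiplicity 2; rank(T + 5I) = 1, so geometric multiplicity = 1.
Geometric multiplicity < algebraic multiplicity, so T is not diagonalizable.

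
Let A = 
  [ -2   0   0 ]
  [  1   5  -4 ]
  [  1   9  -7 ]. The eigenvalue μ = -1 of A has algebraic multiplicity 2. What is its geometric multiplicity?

A + 1I = [[-1, 0, 0], [1, 6, -4], [1, 9, -6]].
This matrix has rank 2, so its null space has dimension 3 − 2 = 1.

1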